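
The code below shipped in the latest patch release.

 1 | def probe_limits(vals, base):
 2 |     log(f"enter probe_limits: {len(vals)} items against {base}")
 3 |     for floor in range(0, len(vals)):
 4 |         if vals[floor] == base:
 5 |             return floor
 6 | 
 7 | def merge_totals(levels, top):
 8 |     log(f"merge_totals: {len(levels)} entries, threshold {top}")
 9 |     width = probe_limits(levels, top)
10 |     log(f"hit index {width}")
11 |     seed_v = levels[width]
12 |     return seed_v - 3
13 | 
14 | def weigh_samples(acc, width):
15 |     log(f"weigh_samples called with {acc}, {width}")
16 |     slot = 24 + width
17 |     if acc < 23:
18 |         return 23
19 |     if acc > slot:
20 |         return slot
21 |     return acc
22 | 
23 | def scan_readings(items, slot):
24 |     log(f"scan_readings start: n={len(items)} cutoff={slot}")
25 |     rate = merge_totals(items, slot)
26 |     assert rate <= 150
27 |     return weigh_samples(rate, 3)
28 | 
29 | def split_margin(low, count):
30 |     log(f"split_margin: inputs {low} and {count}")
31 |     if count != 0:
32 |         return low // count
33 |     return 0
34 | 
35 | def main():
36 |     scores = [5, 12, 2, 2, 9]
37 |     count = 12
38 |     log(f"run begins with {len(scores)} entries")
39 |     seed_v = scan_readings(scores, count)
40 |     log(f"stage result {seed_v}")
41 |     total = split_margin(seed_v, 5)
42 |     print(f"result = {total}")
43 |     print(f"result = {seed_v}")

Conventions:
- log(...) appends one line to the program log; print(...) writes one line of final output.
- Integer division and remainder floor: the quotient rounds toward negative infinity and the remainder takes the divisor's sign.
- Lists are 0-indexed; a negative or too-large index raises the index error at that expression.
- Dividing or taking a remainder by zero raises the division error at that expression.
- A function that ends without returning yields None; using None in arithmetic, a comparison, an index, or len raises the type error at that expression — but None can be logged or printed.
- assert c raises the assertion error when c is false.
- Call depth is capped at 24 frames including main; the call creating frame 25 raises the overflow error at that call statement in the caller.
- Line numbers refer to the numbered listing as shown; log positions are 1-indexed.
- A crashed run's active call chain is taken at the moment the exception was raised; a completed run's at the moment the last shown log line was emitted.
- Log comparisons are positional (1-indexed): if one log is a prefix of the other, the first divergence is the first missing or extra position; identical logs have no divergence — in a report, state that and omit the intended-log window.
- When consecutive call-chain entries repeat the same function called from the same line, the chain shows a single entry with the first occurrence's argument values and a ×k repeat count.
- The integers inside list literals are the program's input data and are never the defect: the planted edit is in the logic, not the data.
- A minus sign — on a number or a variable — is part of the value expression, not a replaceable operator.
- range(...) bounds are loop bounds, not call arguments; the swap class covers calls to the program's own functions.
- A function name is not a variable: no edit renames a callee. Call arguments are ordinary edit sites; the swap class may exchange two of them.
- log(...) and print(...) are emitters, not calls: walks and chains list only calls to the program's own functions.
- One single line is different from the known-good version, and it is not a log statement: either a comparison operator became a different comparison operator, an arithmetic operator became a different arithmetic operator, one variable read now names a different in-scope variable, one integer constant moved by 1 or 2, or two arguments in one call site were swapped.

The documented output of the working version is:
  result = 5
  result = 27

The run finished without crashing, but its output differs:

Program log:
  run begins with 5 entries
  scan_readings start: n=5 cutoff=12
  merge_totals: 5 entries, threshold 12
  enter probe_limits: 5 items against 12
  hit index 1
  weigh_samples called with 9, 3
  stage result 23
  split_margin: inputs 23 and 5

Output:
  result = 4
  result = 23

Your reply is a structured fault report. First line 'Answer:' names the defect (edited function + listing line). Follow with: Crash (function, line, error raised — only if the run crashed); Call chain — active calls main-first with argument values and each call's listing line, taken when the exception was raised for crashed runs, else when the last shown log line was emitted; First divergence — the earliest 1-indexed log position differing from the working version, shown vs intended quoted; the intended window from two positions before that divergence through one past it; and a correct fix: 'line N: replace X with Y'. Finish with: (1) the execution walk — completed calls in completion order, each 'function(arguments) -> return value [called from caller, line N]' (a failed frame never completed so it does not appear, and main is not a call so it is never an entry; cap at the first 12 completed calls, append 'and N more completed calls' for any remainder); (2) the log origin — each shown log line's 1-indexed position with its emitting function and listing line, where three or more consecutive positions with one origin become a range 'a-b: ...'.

Answer: the defect is in merge_totals at line 12.
Key observation: At log position 6 the runs split — shown 'weigh_samples called with 9, 3', but the working version logs 'weigh_samples called with 36, 3'.
Call chain: main -> split_margin(23, 5) (called at line 41).
First divergence: position 6; shown 'weigh_samples called with 9, 3' vs intended 'weigh_samples called with 36, 3'.
Intended log window:
  4: enter probe_limits: 5 items against 12
  5: hit index 1
  6: weigh_samples called with 36, 3
  7: stage result 27
Execution walk:
  probe_limits([5, 12, 2, 2, 9], 12) -> 1  [called from merge_totals, line 9]
  merge_totals([5, 12, 2, 2, 9], 12) -> 9  [called from scan_readings, line 25]
  weigh_samples(9, 3) -> 23  [called from scan_readings, line 27]
  scan_readings([5, 12, 2, 2, 9], 12) -> 23  [called from main, line 39]
  split_margin(23, 5) -> 4  [called from main, line 41]
Log line origins:
  1 — main, line 38
  2 — scan_readings, line 24
  3 — merge_totals, line 8
  4 — probe_limits, line 2
  5 — merge_totals, line 10
  6 — weigh_samples, line 15
  7 — main, line 40
  8 — split_margin, line 30
A correct fix: line 12: replace `-` with `*`.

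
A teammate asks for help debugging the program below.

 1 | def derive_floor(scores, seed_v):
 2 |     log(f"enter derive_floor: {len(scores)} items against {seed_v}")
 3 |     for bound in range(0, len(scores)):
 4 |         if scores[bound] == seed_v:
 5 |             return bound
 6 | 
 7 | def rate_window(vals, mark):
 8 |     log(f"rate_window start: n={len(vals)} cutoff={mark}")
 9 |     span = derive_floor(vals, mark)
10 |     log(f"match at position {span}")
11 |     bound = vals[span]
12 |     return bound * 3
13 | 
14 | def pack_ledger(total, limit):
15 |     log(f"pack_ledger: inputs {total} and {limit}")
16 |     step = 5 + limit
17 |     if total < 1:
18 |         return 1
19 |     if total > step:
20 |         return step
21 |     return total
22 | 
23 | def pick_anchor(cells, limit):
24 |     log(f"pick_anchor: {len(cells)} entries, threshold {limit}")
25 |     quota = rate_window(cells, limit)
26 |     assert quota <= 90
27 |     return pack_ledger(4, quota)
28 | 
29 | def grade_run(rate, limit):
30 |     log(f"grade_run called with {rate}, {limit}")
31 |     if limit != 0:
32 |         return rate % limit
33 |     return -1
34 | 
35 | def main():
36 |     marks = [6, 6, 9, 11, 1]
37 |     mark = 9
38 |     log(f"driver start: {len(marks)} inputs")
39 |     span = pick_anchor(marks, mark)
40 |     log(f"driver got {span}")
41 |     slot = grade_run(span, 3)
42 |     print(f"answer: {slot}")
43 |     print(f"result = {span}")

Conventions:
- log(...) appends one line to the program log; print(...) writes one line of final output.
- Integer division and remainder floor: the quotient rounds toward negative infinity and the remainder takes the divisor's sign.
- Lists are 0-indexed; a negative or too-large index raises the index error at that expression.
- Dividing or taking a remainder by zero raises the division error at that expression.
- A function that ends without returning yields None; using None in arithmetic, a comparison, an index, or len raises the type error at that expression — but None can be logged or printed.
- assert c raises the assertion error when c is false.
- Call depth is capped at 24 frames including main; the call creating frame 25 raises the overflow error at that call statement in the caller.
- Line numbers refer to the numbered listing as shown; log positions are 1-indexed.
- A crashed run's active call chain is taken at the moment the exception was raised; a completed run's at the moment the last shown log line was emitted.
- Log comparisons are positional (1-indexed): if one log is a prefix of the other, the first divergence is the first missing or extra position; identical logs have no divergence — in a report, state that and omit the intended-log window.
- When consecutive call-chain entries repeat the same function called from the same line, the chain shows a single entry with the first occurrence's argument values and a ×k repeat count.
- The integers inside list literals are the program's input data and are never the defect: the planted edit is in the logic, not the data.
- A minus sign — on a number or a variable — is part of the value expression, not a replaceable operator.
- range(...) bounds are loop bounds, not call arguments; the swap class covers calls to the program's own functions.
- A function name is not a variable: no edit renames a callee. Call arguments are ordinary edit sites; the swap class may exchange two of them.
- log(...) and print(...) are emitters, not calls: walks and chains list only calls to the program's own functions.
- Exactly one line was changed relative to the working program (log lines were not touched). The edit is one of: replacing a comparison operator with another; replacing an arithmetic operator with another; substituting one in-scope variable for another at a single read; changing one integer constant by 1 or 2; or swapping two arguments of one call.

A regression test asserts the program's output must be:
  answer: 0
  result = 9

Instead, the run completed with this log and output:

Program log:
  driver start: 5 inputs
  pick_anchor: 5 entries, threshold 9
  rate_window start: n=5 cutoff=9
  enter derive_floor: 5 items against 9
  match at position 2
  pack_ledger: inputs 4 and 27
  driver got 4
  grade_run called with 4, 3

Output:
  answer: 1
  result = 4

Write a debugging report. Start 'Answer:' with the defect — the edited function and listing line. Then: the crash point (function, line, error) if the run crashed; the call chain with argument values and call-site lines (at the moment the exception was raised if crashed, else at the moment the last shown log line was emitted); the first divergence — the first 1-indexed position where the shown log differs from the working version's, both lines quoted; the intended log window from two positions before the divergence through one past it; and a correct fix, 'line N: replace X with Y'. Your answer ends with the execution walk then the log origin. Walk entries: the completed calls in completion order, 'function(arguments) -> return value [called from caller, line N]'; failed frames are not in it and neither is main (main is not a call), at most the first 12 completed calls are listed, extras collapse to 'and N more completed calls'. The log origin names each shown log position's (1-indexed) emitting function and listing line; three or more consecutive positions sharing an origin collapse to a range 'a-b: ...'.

Answer: the defect is in pick_anchor at line 27.
Key fact: Log line 6 is where behavior first shows: 'pack_ledger: inputs 4 and 27' appears instead of 'pack_ledger: inputs 27 and 4'.
Call chain: main -> grade_run(4, 3) (called at line 41).
First divergence: position 6; shown 'pack_ledger: inputs 4 and 27' vs intended 'pack_ledger: inputs 27 and 4'.
Intended log window:
  4: enter derive_floor: 5 items against 9
  5: match at position 2
  6: pack_ledger: inputs 27 and 4
  7: driver got 9
Execution walk:
  derive_floor([6, 6, 9, 11, 1], 9) -> 2  [called from rate_window, line 9]
  rate_window([6, 6, 9, 11, 1], 9) -> 27  [called from pick_anchor, line 25]
  pack_ledger(4, 27) -> 4  [called from pick_anchor, line 27]
  pick_anchor([6, 6, 9, 11, 1], 9) -> 4  [called from main, line 39]
  grade_run(4, 3) -> 1  [called from main, line 41]
Log origin:
  1: logged in main at line 38
  2: logged in pick_anchor at line 24
  3: logged in rate_window at line 8
  4: logged in derive_floor at line 2
  5: logged in rate_window at line 10
  6: logged in pack_ledger at line 15
  7: logged in main at line 40
  8: logged in grade_run at line 30
A correct fix: line 27: replace `pack_ledger(4, quota)` with `pack_ledger(quota, 4)`.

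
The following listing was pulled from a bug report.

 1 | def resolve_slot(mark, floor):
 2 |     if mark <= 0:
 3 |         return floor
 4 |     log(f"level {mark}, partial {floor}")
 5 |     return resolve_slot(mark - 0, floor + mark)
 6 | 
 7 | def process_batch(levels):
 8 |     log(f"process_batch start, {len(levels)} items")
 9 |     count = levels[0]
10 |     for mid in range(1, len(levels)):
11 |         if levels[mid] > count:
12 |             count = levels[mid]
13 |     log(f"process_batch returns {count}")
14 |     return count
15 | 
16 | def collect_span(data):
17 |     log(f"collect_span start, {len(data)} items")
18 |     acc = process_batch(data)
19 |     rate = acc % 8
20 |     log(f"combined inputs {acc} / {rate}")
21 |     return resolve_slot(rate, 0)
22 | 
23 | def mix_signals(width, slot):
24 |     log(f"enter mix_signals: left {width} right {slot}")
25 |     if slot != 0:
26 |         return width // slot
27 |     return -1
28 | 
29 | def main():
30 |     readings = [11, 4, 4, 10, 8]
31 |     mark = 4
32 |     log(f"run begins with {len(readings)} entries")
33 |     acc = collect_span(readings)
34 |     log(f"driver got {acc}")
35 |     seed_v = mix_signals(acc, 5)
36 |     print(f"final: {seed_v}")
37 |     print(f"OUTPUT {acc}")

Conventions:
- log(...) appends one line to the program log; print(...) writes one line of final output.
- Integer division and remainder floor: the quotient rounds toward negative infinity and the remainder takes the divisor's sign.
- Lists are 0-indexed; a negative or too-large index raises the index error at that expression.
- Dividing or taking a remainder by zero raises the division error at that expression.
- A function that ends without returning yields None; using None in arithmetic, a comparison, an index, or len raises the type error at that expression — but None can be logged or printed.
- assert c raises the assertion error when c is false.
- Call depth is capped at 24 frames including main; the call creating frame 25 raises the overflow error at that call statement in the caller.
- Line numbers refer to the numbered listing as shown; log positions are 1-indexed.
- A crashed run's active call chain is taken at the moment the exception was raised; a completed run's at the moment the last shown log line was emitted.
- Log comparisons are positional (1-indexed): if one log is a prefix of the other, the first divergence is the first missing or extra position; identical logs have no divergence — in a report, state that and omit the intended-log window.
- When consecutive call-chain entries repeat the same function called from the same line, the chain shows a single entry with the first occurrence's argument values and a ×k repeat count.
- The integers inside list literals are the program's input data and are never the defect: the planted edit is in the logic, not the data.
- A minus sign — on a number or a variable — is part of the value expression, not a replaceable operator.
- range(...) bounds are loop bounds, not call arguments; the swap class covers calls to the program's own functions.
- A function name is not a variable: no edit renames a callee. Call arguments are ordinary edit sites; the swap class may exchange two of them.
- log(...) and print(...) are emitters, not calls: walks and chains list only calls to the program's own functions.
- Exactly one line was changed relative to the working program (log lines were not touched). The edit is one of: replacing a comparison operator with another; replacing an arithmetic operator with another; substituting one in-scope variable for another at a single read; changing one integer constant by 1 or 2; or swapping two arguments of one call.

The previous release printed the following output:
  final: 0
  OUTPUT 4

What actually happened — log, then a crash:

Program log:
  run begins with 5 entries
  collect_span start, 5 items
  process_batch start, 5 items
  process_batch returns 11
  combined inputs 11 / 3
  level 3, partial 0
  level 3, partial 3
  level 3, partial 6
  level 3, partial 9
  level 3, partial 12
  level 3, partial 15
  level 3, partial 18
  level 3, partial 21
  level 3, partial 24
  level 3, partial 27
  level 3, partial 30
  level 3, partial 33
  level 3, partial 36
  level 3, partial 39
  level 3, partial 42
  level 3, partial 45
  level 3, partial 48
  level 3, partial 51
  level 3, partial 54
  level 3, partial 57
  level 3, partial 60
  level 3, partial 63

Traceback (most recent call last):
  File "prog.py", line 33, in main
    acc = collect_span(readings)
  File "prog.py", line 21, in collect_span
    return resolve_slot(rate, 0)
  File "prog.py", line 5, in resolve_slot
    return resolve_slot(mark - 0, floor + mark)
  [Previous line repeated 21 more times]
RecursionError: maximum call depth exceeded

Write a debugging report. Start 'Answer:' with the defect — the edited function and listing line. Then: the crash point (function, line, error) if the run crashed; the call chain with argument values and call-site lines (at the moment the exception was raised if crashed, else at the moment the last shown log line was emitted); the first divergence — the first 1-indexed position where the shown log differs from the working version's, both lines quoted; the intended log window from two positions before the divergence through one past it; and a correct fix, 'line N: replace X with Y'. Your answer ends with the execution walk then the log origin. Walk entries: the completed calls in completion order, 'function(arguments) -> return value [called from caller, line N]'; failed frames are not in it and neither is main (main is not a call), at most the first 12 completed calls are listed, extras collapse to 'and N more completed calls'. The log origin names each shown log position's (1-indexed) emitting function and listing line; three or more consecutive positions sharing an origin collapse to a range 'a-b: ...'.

Answer: the defect is in resolve_slot at line 5.
The tell: Log line 7 is where behavior first shows: 'level 3, partial 3' appears instead of 'level 1, partial 3'.
Crash: resolve_slot, line 5, RecursionError.
Call chain: main -> collect_span([11, 4, 4, 10, 8]) (called at line 33) -> resolve_slot(3, 0) (called at line 21) -> resolve_slot(3, 3) (called at line 5) ×21.
First divergence: position 7 — the shown line 'level 3, partial 3' should read 'level 1, partial 3'.
Intended log window:
  5: combined inputs 11 / 3
  6: level 3, partial 0
  7: level 1, partial 3
  8: driver got 4
Execution walk:
  process_batch([11, 4, 4, 10, 8]) -> 11  [called from collect_span, line 18]
Log origins:
  1: emitted by main (line 32)
  2: emitted by collect_span (line 17)
  3: emitted by process_batch (line 8)
  4: emitted by process_batch (line 13)
  5: emitted by collect_span (line 20)
  6-27: emitted by resolve_slot (line 4)
A correct fix: line 5: replace `0` with `2`.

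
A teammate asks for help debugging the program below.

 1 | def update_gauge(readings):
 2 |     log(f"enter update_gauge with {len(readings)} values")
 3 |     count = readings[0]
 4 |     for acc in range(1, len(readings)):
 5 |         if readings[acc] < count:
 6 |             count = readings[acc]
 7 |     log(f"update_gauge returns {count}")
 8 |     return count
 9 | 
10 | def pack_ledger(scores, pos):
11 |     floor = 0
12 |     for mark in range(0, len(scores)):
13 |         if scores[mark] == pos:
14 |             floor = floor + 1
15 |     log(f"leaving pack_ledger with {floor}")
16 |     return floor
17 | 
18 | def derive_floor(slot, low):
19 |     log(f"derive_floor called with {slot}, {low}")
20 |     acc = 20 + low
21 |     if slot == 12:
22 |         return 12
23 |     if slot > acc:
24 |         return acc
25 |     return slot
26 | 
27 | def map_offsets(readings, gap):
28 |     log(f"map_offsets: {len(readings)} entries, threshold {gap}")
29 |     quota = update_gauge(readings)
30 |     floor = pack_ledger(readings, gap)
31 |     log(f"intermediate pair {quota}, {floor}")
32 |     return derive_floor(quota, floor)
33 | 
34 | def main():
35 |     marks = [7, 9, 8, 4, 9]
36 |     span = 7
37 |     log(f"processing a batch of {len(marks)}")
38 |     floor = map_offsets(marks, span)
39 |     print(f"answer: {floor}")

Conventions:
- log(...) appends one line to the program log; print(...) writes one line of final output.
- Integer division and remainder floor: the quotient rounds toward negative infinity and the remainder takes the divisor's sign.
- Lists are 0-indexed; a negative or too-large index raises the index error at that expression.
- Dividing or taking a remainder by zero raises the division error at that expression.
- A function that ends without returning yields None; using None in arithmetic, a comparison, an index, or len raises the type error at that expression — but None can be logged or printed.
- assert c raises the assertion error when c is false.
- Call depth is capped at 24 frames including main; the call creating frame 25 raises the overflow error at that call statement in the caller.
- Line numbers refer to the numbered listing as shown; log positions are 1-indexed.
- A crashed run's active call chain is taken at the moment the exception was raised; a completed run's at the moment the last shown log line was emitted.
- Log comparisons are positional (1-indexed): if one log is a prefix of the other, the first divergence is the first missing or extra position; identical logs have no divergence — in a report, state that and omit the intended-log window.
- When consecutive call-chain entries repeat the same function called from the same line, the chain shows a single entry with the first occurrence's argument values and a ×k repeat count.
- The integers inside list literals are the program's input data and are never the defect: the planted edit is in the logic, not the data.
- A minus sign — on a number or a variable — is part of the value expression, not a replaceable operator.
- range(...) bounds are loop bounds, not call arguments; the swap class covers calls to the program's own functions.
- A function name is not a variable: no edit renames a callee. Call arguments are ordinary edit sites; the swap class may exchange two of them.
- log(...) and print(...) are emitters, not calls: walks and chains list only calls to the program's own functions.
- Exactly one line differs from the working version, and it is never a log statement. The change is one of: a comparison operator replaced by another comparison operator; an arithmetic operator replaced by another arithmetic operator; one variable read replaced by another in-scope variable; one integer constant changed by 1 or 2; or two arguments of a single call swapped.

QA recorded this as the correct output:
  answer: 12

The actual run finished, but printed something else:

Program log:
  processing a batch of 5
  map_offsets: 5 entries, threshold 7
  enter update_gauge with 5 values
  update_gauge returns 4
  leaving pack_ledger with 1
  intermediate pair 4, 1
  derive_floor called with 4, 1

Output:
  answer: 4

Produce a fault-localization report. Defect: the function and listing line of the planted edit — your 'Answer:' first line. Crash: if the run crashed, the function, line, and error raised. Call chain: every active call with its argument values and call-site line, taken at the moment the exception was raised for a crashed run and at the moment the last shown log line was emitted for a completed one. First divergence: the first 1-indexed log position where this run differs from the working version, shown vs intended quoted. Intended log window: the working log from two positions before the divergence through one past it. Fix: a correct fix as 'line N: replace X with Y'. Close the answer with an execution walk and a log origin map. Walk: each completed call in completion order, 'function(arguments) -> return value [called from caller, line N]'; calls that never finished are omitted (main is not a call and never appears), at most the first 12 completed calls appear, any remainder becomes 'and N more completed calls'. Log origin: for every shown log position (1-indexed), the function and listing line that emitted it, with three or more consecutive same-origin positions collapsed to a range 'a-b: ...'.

Answer: the defect is in derive_floor at line 21.
The tell: Nothing in the log betrays the bug — only the output does.
Call chain: main -> map_offsets([7, 9, 8, 4, 9], 7) (called at line 38) -> derive_floor(4, 1) (called at line 32).
First divergence: none; the two logs match at every position.
Execution walk:
  update_gauge([7, 9, 8, 4, 9]) -> 4  [called from map_offsets, line 29]
  pack_ledger([7, 9, 8, 4, 9], 7) -> 1  [called from map_offsets, line 30]
  derive_floor(4, 1) -> 4  [called from map_offsets, line 32]
  map_offsets([7, 9, 8, 4, 9], 7) -> 4  [called from main, line 38]
Log origin:
  1: logged in main at line 37
  2: logged in map_offsets at line 28
  3: logged in update_gauge at line 2
  4: logged in update_gauge at line 7
  5: logged in pack_ledger at line 15
  6: logged in map_offsets at line 31
  7: logged in derive_floor at line 19
A correct fix: line 21: replace `==` with `<`.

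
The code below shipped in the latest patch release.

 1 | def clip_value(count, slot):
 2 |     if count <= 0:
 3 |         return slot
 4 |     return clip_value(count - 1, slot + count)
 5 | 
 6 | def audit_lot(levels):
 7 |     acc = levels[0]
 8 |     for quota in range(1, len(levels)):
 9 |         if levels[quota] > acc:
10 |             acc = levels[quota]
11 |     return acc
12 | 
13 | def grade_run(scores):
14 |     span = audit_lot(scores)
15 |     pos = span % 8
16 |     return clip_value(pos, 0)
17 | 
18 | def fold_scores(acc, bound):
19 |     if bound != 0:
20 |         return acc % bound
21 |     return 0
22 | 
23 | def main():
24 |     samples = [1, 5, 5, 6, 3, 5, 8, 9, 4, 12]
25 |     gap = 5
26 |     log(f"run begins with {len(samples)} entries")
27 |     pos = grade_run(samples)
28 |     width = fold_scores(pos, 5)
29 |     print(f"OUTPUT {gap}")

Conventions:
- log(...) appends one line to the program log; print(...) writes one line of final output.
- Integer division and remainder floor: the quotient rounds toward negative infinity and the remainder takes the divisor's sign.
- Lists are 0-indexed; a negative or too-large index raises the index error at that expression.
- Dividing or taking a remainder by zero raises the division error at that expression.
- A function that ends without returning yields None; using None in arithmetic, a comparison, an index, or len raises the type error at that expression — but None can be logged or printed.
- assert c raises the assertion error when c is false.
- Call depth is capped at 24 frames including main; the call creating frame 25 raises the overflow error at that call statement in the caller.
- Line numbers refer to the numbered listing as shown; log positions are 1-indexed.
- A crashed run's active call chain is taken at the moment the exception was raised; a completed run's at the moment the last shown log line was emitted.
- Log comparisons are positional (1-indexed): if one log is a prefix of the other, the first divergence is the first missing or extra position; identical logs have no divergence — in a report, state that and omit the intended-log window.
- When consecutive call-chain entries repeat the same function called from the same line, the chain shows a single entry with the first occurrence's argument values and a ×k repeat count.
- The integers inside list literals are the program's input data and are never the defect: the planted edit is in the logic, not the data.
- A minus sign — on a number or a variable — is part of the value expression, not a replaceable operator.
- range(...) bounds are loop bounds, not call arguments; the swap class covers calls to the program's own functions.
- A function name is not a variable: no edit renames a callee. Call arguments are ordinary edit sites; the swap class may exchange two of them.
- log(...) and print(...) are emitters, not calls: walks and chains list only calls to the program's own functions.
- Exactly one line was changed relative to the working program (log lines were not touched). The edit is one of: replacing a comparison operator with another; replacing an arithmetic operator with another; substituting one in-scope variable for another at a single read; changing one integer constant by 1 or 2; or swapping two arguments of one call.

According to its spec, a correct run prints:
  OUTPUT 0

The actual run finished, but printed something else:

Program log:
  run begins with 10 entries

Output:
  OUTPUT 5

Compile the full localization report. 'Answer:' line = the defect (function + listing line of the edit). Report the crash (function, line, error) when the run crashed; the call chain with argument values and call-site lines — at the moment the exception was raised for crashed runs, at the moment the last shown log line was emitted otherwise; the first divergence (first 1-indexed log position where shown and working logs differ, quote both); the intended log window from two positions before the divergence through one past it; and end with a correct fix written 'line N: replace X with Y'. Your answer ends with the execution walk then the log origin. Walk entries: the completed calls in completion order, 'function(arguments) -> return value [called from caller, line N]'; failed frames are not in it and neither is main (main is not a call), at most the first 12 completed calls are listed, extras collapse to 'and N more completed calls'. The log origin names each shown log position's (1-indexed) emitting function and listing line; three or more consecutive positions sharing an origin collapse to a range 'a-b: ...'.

Answer: the defect is in main at line 29.
Key fact: The logs agree in full; only the final output differs.
Call chain: main.
First divergence: none (the log streams are identical).
Execution walk:
  audit_lot([1, 5, 5, 6, 3, 5, 8, 9, 4, 12]) -> 12  [called from grade_run, line 14]
  clip_value(0, 10) -> 10  [called from clip_value, line 4]
  clip_value(1, 9) -> 10  [called from clip_value, line 4]
  clip_value(2, 7) -> 10  [called from clip_value, line 4]
  clip_value(3, 4) -> 10  [called from clip_value, line 4]
  clip_value(4, 0) -> 10  [called from grade_run, line 16]
  grade_run([1, 5, 5, 6, 3, 5, 8, 9, 4, 12]) -> 10  [called from main, line 27]
  fold_scores(10, 5) -> 0  [called from main, line 28]
Log line origins:
  1 — main, line 26
A correct fix: line 29: replace `gap` with `width`.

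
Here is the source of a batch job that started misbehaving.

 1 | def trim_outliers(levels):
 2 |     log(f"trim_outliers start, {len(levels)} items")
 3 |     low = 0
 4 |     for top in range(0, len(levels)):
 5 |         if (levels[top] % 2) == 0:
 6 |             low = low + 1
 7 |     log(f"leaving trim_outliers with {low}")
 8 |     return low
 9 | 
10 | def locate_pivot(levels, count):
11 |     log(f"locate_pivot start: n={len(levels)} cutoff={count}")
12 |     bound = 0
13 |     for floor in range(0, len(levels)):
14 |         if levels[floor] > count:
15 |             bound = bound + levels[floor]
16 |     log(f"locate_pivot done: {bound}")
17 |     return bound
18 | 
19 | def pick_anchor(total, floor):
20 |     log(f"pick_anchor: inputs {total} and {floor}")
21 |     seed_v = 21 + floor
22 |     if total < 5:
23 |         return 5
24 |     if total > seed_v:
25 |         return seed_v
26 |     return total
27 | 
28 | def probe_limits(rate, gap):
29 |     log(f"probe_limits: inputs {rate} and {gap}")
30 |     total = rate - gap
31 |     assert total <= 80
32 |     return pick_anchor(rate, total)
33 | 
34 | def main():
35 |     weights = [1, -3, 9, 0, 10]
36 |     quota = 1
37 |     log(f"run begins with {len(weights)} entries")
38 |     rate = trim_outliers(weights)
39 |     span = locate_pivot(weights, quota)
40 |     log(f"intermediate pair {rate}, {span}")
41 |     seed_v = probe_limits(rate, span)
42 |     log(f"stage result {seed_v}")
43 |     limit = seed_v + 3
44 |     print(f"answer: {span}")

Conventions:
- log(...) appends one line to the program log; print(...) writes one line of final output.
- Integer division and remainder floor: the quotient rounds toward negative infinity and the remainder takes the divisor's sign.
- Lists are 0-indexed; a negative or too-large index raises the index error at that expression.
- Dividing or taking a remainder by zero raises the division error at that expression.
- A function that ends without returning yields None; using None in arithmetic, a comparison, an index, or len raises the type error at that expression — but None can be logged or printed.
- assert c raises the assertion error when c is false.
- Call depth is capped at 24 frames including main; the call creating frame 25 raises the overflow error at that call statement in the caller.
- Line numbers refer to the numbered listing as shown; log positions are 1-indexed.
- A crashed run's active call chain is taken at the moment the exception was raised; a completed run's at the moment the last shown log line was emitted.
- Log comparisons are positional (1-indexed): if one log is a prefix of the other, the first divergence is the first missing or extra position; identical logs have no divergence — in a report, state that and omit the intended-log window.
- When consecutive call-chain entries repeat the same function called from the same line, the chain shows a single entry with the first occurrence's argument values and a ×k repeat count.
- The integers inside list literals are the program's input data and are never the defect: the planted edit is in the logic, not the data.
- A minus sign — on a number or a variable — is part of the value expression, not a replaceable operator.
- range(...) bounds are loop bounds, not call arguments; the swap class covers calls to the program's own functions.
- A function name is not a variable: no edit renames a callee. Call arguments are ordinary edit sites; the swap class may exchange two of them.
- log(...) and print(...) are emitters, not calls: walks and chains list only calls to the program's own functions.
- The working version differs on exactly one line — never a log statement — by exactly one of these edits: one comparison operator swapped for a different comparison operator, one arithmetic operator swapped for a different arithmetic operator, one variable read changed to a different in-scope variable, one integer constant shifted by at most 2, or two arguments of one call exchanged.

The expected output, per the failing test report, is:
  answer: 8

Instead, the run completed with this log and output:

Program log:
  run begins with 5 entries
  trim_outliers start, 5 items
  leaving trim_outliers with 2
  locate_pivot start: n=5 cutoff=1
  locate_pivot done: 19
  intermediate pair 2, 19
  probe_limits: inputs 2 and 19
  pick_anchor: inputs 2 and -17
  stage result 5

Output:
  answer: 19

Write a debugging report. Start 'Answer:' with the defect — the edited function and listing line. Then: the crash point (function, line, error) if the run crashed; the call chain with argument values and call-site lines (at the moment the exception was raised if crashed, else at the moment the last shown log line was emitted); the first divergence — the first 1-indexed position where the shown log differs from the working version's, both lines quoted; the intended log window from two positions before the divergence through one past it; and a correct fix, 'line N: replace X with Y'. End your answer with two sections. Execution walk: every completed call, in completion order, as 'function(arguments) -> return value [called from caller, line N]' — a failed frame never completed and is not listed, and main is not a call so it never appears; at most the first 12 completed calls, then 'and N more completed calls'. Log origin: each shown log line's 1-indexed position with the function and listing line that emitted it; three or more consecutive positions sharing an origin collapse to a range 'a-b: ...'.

Answer: the defect is in main at line 44.
Core observation: Every logged value matches the working version; the printed result is what differs.
Call chain: main.
First divergence: none — the logs agree in full.
Execution walk:
  trim_outliers([1, -3, 9, 0, 10]) -> 2  [called from main, line 38]
  locate_pivot([1, -3, 9, 0, 10], 1) -> 19  [called from main, line 39]
  pick_anchor(2, -17) -> 5  [called from probe_limits, line 32]
  probe_limits(2, 19) -> 5  [called from main, line 41]
Log origins:
  1: logged in main at line 37
  2: logged in trim_outliers at line 2
  3: logged in trim_outliers at line 7
  4: logged in locate_pivot at line 11
  5: logged in locate_pivot at line 16
  6: logged in main at line 40
  7: logged in probe_limits at line 29
  8: logged in pick_anchor at line 20
  9: logged in main at line 42
A correct fix: line 44: replace `span` with `limit`.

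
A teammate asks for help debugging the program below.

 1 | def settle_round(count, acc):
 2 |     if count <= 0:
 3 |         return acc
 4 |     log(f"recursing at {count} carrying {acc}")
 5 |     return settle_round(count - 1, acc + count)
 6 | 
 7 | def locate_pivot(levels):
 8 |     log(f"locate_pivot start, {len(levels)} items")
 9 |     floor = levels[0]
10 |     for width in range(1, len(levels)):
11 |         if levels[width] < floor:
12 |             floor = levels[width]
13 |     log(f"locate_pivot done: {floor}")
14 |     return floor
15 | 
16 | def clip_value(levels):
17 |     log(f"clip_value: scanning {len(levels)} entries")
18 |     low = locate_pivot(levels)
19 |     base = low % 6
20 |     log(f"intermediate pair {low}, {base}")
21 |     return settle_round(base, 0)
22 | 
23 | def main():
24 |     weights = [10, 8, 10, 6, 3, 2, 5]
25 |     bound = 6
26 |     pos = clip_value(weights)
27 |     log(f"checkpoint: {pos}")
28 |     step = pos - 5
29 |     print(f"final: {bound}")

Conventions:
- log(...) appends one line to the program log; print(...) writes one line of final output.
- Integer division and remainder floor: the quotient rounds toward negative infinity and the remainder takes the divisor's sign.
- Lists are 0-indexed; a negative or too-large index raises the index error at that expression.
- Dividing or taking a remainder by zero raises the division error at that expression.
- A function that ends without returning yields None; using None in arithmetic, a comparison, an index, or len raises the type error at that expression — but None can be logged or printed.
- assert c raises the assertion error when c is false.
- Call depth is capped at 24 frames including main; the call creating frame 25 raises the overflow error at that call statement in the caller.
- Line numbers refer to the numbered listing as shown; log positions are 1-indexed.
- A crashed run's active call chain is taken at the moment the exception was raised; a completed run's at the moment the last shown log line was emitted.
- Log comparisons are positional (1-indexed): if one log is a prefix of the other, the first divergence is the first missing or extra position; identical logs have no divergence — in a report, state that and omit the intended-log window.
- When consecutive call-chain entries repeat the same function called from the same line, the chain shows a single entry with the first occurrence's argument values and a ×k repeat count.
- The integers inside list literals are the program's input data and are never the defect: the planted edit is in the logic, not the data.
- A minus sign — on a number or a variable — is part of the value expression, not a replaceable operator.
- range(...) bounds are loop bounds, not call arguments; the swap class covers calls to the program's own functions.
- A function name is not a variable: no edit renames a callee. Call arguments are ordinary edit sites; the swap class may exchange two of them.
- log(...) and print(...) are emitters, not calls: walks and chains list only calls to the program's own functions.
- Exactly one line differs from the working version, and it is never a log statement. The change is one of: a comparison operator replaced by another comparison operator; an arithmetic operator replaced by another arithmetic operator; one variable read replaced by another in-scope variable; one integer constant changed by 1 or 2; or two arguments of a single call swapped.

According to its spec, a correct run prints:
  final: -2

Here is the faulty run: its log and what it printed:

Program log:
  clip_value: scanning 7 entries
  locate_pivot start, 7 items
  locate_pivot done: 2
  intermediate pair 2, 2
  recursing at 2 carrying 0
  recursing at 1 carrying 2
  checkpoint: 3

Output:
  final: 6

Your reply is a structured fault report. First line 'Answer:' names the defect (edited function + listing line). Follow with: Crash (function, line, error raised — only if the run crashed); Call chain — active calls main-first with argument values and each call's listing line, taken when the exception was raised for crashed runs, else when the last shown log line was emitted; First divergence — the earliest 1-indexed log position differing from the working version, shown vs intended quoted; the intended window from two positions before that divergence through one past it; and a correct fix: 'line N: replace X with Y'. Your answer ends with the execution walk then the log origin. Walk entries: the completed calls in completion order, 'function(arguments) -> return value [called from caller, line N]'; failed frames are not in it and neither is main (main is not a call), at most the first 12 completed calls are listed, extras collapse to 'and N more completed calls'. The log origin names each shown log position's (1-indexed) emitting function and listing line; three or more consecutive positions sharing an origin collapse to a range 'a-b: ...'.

Answer: the defect is in main at line 29.
Key observation: The logs agree in full; only the final output differs.
Call chain: main.
First divergence: none — the logs agree in full.
Execution walk:
  locate_pivot([10, 8, 10, 6, 3, 2, 5]) -> 2  [called from clip_value, line 18]
  settle_round(0, 3) -> 3  [called from settle_round, line 5]
  settle_round(1, 2) -> 3  [called from settle_round, line 5]
  settle_round(2, 0) -> 3  [called from clip_value, line 21]
  clip_value([10, 8, 10, 6, 3, 2, 5]) -> 3  [called from main, line 26]
Log origins:
  1: logged in clip_value at line 17
  2: logged in locate_pivot at line 8
  3: logged in locate_pivot at line 13
  4: logged in clip_value at line 20
  5: logged in settle_round at line 4
  6: logged in settle_round at line 4
  7: logged in main at line 27
A correct fix: line 29: replace `bound` with `step`.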